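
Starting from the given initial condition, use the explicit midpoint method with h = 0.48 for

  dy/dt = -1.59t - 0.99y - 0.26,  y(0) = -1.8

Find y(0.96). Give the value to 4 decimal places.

-1.4671

Midpoint: k1 = f(t_n, y_n); k2 = f(t_n + h/2, y_n + (h/2)·k1); y_{n+1} = y_n + h·k2.
t=0.000000, y=-1.800000:
  k1 = f(0.000000, -1.800000) = 1.522000
  k2 = f(0.240000, -1.434720) = 0.778773
  y ← -1.800000 + 0.48·0.778773 = -1.426189
t=0.480000, y=-1.426189:
  k1 = f(0.480000, -1.426189) = 0.388727
  k2 = f(0.720000, -1.332895) = -0.085234
  y ← -1.426189 + 0.48·(-0.085234) = -1.467102
y(0.96) ≈ -1.4671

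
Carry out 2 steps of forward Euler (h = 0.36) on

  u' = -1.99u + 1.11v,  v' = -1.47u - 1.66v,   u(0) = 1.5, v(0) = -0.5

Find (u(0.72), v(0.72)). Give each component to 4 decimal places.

Euler on (u,v): u_{n+1} = u_n + h·u', v_{n+1} = v_n + h·v'.
0.000000: (1.500000, -0.500000); f=(-3.540000, -1.375000) → (0.225600, -0.995000)
0.360000: (0.225600, -0.995000); f=(-1.553394, 1.320068) → (-0.333622, -0.519776)
(u(0.72), v(0.72)) ≈ (-0.3336, -0.5198)

-0.3336, -0.5198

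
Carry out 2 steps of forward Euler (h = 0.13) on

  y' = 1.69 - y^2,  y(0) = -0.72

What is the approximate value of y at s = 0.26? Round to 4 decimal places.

-0.3899

Euler: y_{n+1} = y_n + h·f(s_n, y_n).
s=0.000000, y=-0.720000: f=1.171600 → y ← -0.720000 + 0.13·1.171600 = -0.567692
s=0.130000, y=-0.567692: f=1.367726 → y ← -0.567692 + 0.13·1.367726 = -0.389888
y(0.26) ≈ -0.3899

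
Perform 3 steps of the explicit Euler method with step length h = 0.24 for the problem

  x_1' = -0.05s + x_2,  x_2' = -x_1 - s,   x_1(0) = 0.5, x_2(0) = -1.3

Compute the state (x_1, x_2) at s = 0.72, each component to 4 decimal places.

-0.5269, -1.6006

Euler on (x_1,x_2): x_1_{n+1} = x_1_n + h·x_1', x_2_{n+1} = x_2_n + h·x_2'.
0.000000: (0.500000, -1.300000); f=(-1.300000, -0.500000) → (0.188000, -1.420000)
0.240000: (0.188000, -1.420000); f=(-1.432000, -0.428000) → (-0.155680, -1.522720)
0.480000: (-0.155680, -1.522720); f=(-1.546720, -0.324320) → (-0.526893, -1.600557)
(x_1(0.72), x_2(0.72)) ≈ (-0.5269, -1.6006)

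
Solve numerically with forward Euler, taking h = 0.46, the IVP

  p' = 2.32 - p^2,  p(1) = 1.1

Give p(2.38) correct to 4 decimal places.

1.5380

Euler: p_{n+1} = p_n + h·f(s_n, p_n).
s=1.000000, p=1.100000: f=1.110000 → p ← 1.100000 + 0.46·1.110000 = 1.610600
s=1.460000, p=1.610600: f=-0.274032 → p ← 1.610600 + 0.46·(-0.274032) = 1.484545
s=1.920000, p=1.484545: f=0.116126 → p ← 1.484545 + 0.46·0.116126 = 1.537963
p(2.38) ≈ 1.5380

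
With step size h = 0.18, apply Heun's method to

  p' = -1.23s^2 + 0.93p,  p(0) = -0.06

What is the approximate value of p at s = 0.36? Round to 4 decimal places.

Heun: k1 = f(s_n, p_n); k2 = f(s_n + h, p_n + h·k1); p_{n+1} = p_n + (h/2)·(k1 + k2).
s=0.000000, p=-0.060000:
  k1 = f(0.000000, -0.060000) = -0.055800
  k2 = f(0.180000, -0.070044) = -0.104993
  p ← -0.060000 + (0.18/2)·(-0.055800 + (-0.104993)) = -0.074471
s=0.180000, p=-0.074471:
  k1 = f(0.180000, -0.074471) = -0.109110
  k2 = f(0.360000, -0.094111) = -0.246931
  p ← -0.074471 + (0.18/2)·(-0.109110 + (-0.246931)) = -0.106515
p(0.36) ≈ -0.1065

-0.1065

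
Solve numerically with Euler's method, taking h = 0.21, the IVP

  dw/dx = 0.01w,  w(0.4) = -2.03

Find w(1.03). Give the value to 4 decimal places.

-2.0428

Euler: w_{n+1} = w_n + h·f(x_n, w_n).
x=0.400000, w=-2.030000: f=-0.020300 → w ← -2.030000 + 0.21·(-0.020300) = -2.034263
x=0.610000, w=-2.034263: f=-0.020343 → w ← -2.034263 + 0.21·(-0.020343) = -2.038535
x=0.820000, w=-2.038535: f=-0.020385 → w ← -2.038535 + 0.21·(-0.020385) = -2.042816
w(1.03) ≈ -2.0428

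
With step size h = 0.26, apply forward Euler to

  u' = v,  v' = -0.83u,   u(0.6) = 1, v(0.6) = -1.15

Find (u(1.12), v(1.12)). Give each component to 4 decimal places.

Euler on (u,v): u_{n+1} = u_n + h·u', v_{n+1} = v_n + h·v'.
0.600000: (1.000000, -1.150000); f=(-1.150000, -0.830000) → (0.701000, -1.365800)
0.860000: (0.701000, -1.365800); f=(-1.365800, -0.581830) → (0.345892, -1.517076)
(u(1.12), v(1.12)) ≈ (0.3459, -1.5171)

0.3459, -1.5171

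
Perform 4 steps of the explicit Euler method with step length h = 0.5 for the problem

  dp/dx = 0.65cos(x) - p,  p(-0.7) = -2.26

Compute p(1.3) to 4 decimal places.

Euler: p_{n+1} = p_n + h·f(x_n, p_n).
x=-0.700000, p=-2.260000: f=2.757147 → p ← -2.260000 + 0.5·2.757147 = -0.881426
x=-0.200000, p=-0.881426: f=1.518470 → p ← -0.881426 + 0.5·1.518470 = -0.122192
x=0.300000, p=-0.122192: f=0.743160 → p ← -0.122192 + 0.5·0.743160 = 0.249389
x=0.800000, p=0.249389: f=0.203471 → p ← 0.249389 + 0.5·0.203471 = 0.351124
p(1.3) ≈ 0.3511

0.3511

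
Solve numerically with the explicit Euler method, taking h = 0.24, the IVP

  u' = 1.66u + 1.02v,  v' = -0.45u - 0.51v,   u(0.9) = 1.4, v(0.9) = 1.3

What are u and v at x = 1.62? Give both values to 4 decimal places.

4.9420, 0.1766

Euler on (u,v): u_{n+1} = u_n + h·u', v_{n+1} = v_n + h·v'.
0.900000: (1.400000, 1.300000); f=(3.650000, -1.293000) → (2.276000, 0.989680)
1.140000: (2.276000, 0.989680); f=(4.787634, -1.528937) → (3.425032, 0.622735)
1.380000: (3.425032, 0.622735); f=(6.320743, -1.858859) → (4.942010, 0.176609)
(u(1.62), v(1.62)) ≈ (4.9420, 0.1766)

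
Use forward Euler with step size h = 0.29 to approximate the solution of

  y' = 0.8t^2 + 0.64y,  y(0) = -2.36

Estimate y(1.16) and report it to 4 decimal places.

-4.3674

Euler: y_{n+1} = y_n + h·f(t_n, y_n).
t=0.000000, y=-2.360000: f=-1.510400 → y ← -2.360000 + 0.29·(-1.510400) = -2.798016
t=0.290000, y=-2.798016: f=-1.723450 → y ← -2.798016 + 0.29·(-1.723450) = -3.297817
t=0.580000, y=-3.297817: f=-1.841483 → y ← -3.297817 + 0.29·(-1.841483) = -3.831847
t=0.870000, y=-3.831847: f=-1.846862 → y ← -3.831847 + 0.29·(-1.846862) = -4.367436
y(1.16) ≈ -4.3674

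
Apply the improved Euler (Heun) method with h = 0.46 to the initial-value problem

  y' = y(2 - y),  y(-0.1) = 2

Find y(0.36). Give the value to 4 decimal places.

2.0000

Heun: k1 = f(x_n, y_n); k2 = f(x_n + h, y_n + h·k1); y_{n+1} = y_n + (h/2)·(k1 + k2).
x=-0.100000, y=2.000000:
  k1 = f(-0.100000, 2.000000) = 0.000000
  k2 = f(0.360000, 2.000000) = 0.000000
  y ← 2.000000 + (0.46/2)·(0.000000 + 0.000000) = 2.000000
y(0.36) ≈ 2.0000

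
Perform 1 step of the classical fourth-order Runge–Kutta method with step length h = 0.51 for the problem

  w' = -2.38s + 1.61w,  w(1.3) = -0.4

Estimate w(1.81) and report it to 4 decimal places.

-3.7589

RK4: k1 = f(s_n, w_n); k2 = f(s_n + h/2, w_n + (h/2)·k1); k3 = f(s_n + h/2, w_n + (h/2)·k2); k4 = f(s_n + h, w_n + h·k3); w_{n+1} = w_n + (h/6)·(k1 + 2k2 + 2k3 + k4).
s=1.300000, w=-0.400000:
  k1 = f(1.300000, -0.400000) = -3.738000
  k2 = f(1.555000, -1.353190) = -5.879536
  k3 = f(1.555000, -1.899282) = -6.758743
  k4 = f(1.810000, -3.846959) = -10.501404
  w ← -0.400000 + (0.51/6)·(k1 + 2k2 + 2k3 + k4) = -3.758857
w(1.81) ≈ -3.7589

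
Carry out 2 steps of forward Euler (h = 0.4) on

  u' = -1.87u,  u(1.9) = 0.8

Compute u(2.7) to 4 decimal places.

Euler: u_{n+1} = u_n + h·f(s_n, u_n).
s=1.900000, u=0.800000: f=-1.496000 → u ← 0.800000 + 0.4·(-1.496000) = 0.201600
s=2.300000, u=0.201600: f=-0.376992 → u ← 0.201600 + 0.4·(-0.376992) = 0.050803
u(2.7) ≈ 0.0508

0.0508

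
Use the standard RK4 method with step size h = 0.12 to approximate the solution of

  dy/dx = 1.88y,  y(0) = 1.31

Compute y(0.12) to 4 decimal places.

1.6415

RK4: k1 = f(x_n, y_n); k2 = f(x_n + h/2, y_n + (h/2)·k1); k3 = f(x_n + h/2, y_n + (h/2)·k2); k4 = f(x_n + h, y_n + h·k3); y_{n+1} = y_n + (h/6)·(k1 + 2k2 + 2k3 + k4).
x=0.000000, y=1.310000:
  k1 = f(0.000000, 1.310000) = 2.462800
  k2 = f(0.060000, 1.457768) = 2.740604
  k3 = f(0.060000, 1.474436) = 2.771940
  k4 = f(0.120000, 1.642633) = 3.088150
  y ← 1.310000 + (0.12/6)·(k1 + 2k2 + 2k3 + k4) = 1.641521
y(0.12) ≈ 1.6415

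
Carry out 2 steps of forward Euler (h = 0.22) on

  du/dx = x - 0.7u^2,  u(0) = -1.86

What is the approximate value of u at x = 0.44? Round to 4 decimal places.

Euler: u_{n+1} = u_n + h·f(x_n, u_n).
x=0.000000, u=-1.860000: f=-2.421720 → u ← -1.860000 + 0.22·(-2.421720) = -2.392778
x=0.220000, u=-2.392778: f=-3.787772 → u ← -2.392778 + 0.22·(-3.787772) = -3.226088
u(0.44) ≈ -3.2261

-3.2261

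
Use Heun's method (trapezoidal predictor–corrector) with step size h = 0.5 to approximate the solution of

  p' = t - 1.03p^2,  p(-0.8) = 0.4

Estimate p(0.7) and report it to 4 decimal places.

Heun: k1 = f(t_n, p_n); k2 = f(t_n + h, p_n + h·k1); p_{n+1} = p_n + (h/2)·(k1 + k2).
t=-0.800000, p=0.400000:
  k1 = f(-0.800000, 0.400000) = -0.964800
  k2 = f(-0.300000, -0.082400) = -0.306993
  p ← 0.400000 + (0.5/2)·(-0.964800 + (-0.306993)) = 0.082052
t=-0.300000, p=0.082052:
  k1 = f(-0.300000, 0.082052) = -0.306934
  k2 = f(0.200000, -0.071416) = 0.194747
  p ← 0.082052 + (0.5/2)·(-0.306934 + 0.194747) = 0.054005
t=0.200000, p=0.054005:
  k1 = f(0.200000, 0.054005) = 0.196996
  k2 = f(0.700000, 0.152503) = 0.676045
  p ← 0.054005 + (0.5/2)·(0.196996 + 0.676045) = 0.272265
p(0.7) ≈ 0.2723

0.2723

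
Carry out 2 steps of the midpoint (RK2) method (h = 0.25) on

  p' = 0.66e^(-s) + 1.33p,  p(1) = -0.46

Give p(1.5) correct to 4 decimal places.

Midpoint: k1 = f(s_n, p_n); k2 = f(s_n + h/2, p_n + (h/2)·k1); p_{n+1} = p_n + h·k2.
s=1.000000, p=-0.460000:
  k1 = f(1.000000, -0.460000) = -0.369000
  k2 = f(1.125000, -0.506125) = -0.458876
  p ← -0.460000 + 0.25·(-0.458876) = -0.574719
s=1.250000, p=-0.574719:
  k1 = f(1.250000, -0.574719) = -0.575283
  k2 = f(1.375000, -0.646629) = -0.693143
  p ← -0.574719 + 0.25·(-0.693143) = -0.748005
p(1.5) ≈ -0.7480

-0.7480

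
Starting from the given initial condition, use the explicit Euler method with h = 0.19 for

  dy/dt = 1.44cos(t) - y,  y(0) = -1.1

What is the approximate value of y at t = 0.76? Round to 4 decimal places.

Euler: y_{n+1} = y_n + h·f(t_n, y_n).
t=0.000000, y=-1.100000: f=2.540000 → y ← -1.100000 + 0.19·2.540000 = -0.617400
t=0.190000, y=-0.617400: f=2.031486 → y ← -0.617400 + 0.19·2.031486 = -0.231418
t=0.380000, y=-0.231418: f=1.568695 → y ← -0.231418 + 0.19·1.568695 = 0.066634
t=0.570000, y=0.066634: f=1.145703 → y ← 0.066634 + 0.19·1.145703 = 0.284318
y(0.76) ≈ 0.2843

0.2843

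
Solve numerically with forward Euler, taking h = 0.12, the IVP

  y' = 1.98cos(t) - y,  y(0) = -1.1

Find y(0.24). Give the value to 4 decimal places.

-0.4069

Euler: y_{n+1} = y_n + h·f(t_n, y_n).
t=0.000000, y=-1.100000: f=3.080000 → y ← -1.100000 + 0.12·3.080000 = -0.730400
t=0.120000, y=-0.730400: f=2.696161 → y ← -0.730400 + 0.12·2.696161 = -0.406861
y(0.24) ≈ -0.4069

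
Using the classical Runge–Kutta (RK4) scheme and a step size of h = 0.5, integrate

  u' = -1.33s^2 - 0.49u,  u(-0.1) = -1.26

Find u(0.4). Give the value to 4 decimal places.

RK4: k1 = f(s_n, u_n); k2 = f(s_n + h/2, u_n + (h/2)·k1); k3 = f(s_n + h/2, u_n + (h/2)·k2); k4 = f(s_n + h, u_n + h·k3); u_{n+1} = u_n + (h/6)·(k1 + 2k2 + 2k3 + k4).
s=-0.100000, u=-1.260000:
  k1 = f(-0.100000, -1.260000) = 0.604100
  k2 = f(0.150000, -1.108975) = 0.513473
  k3 = f(0.150000, -1.131632) = 0.524575
  k4 = f(0.400000, -0.997713) = 0.276079
  u ← -1.260000 + (0.5/6)·(k1 + 2k2 + 2k3 + k4) = -1.013644
u(0.4) ≈ -1.0136

-1.0136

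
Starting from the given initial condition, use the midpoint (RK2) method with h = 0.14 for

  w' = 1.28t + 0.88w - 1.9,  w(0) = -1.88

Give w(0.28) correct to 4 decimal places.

-2.9523

Midpoint: k1 = f(t_n, w_n); k2 = f(t_n + h/2, w_n + (h/2)·k1); w_{n+1} = w_n + h·k2.
t=0.000000, w=-1.880000:
  k1 = f(0.000000, -1.880000) = -3.554400
  k2 = f(0.070000, -2.128808) = -3.683751
  w ← -1.880000 + 0.14·(-3.683751) = -2.395725
t=0.140000, w=-2.395725:
  k1 = f(0.140000, -2.395725) = -3.829038
  k2 = f(0.210000, -2.663758) = -3.975307
  w ← -2.395725 + 0.14·(-3.975307) = -2.952268
w(0.28) ≈ -2.9523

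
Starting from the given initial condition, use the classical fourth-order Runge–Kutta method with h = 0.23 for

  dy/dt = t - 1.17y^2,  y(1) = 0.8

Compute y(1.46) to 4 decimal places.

0.9552

RK4: k1 = f(t_n, y_n); k2 = f(t_n + h/2, y_n + (h/2)·k1); k3 = f(t_n + h/2, y_n + (h/2)·k2); k4 = f(t_n + h, y_n + h·k3); y_{n+1} = y_n + (h/6)·(k1 + 2k2 + 2k3 + k4).
t=1.000000, y=0.800000:
  k1 = f(1.000000, 0.800000) = 0.251200
  k2 = f(1.115000, 0.828888) = 0.311145
  k3 = f(1.115000, 0.835782) = 0.297719
  k4 = f(1.230000, 0.868475) = 0.347528
  y ← 0.800000 + (0.23/6)·(k1 + 2k2 + 2k3 + k4) = 0.869631
t=1.230000, y=0.869631:
  k1 = f(1.230000, 0.869631) = 0.345178
  k2 = f(1.345000, 0.909326) = 0.377557
  k3 = f(1.345000, 0.913050) = 0.369618
  k4 = f(1.460000, 0.954643) = 0.393729
  y ← 0.869631 + (0.23/6)·(k1 + 2k2 + 2k3 + k4) = 0.955239
y(1.46) ≈ 0.9552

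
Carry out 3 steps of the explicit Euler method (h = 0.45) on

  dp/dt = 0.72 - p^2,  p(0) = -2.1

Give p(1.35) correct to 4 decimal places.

Euler: p_{n+1} = p_n + h·f(t_n, p_n).
t=0.000000, p=-2.100000: f=-3.690000 → p ← -2.100000 + 0.45·(-3.690000) = -3.760500
t=0.450000, p=-3.760500: f=-13.421360 → p ← -3.760500 + 0.45·(-13.421360) = -9.800112
t=0.900000, p=-9.800112: f=-95.322197 → p ← -9.800112 + 0.45·(-95.322197) = -52.695101
p(1.35) ≈ -52.6951

-52.6951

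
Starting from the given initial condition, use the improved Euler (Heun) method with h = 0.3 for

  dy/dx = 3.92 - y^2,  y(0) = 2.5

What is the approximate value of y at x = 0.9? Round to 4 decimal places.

2.0539

Heun: k1 = f(x_n, y_n); k2 = f(x_n + h, y_n + h·k1); y_{n+1} = y_n + (h/2)·(k1 + k2).
x=0.000000, y=2.500000:
  k1 = f(0.000000, 2.500000) = -2.330000
  k2 = f(0.300000, 1.801000) = 0.676399
  y ← 2.500000 + (0.3/2)·(-2.330000 + 0.676399) = 2.251960
x=0.300000, y=2.251960:
  k1 = f(0.300000, 2.251960) = -1.151323
  k2 = f(0.600000, 1.906563) = 0.285018
  y ← 2.251960 + (0.3/2)·(-1.151323 + 0.285018) = 2.122014
x=0.600000, y=2.122014:
  k1 = f(0.600000, 2.122014) = -0.582944
  k2 = f(0.900000, 1.947131) = 0.128681
  y ← 2.122014 + (0.3/2)·(-0.582944 + 0.128681) = 2.053875
y(0.9) ≈ 2.0539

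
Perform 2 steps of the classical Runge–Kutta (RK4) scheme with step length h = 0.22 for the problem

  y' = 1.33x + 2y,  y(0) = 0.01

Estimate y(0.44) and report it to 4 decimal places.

0.2005

RK4: k1 = f(x_n, y_n); k2 = f(x_n + h/2, y_n + (h/2)·k1); k3 = f(x_n + h/2, y_n + (h/2)·k2); k4 = f(x_n + h, y_n + h·k3); y_{n+1} = y_n + (h/6)·(k1 + 2k2 + 2k3 + k4).
x=0.000000, y=0.010000:
  k1 = f(0.000000, 0.010000) = 0.020000
  k2 = f(0.110000, 0.012200) = 0.170700
  k3 = f(0.110000, 0.028777) = 0.203854
  k4 = f(0.220000, 0.054848) = 0.402296
  y ← 0.010000 + (0.22/6)·(k1 + 2k2 + 2k3 + k4) = 0.052951
x=0.220000, y=0.052951:
  k1 = f(0.220000, 0.052951) = 0.398503
  k2 = f(0.330000, 0.096787) = 0.632474
  k3 = f(0.330000, 0.122524) = 0.683947
  k4 = f(0.440000, 0.203420) = 0.992040
  y ← 0.052951 + (0.22/6)·(k1 + 2k2 + 2k3 + k4) = 0.200476
y(0.44) ≈ 0.2005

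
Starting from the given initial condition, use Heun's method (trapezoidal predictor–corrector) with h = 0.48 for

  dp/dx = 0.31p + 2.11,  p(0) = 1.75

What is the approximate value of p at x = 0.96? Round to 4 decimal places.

4.7045

Heun: k1 = f(x_n, p_n); k2 = f(x_n + h, p_n + h·k1); p_{n+1} = p_n + (h/2)·(k1 + k2).
x=0.000000, p=1.750000:
  k1 = f(0.000000, 1.750000) = 2.652500
  k2 = f(0.480000, 3.023200) = 3.047192
  p ← 1.750000 + (0.48/2)·(2.652500 + 3.047192) = 3.117926
x=0.480000, p=3.117926:
  k1 = f(0.480000, 3.117926) = 3.076557
  k2 = f(0.960000, 4.594673) = 3.534349
  p ← 3.117926 + (0.48/2)·(3.076557 + 3.534349) = 4.704543
p(0.96) ≈ 4.7045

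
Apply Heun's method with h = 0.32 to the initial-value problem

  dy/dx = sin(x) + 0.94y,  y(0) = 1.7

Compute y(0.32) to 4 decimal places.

2.3386

Heun: k1 = f(x_n, y_n); k2 = f(x_n + h, y_n + h·k1); y_{n+1} = y_n + (h/2)·(k1 + k2).
x=0.000000, y=1.700000:
  k1 = f(0.000000, 1.700000) = 1.598000
  k2 = f(0.320000, 2.211360) = 2.393245
  y ← 1.700000 + (0.32/2)·(1.598000 + 2.393245) = 2.338599
y(0.32) ≈ 2.3386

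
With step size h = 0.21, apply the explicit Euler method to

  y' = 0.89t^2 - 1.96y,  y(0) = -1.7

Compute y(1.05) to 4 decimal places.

0.0687

Euler: y_{n+1} = y_n + h·f(t_n, y_n).
t=0.000000, y=-1.700000: f=3.332000 → y ← -1.700000 + 0.21·3.332000 = -1.000280
t=0.210000, y=-1.000280: f=1.999798 → y ← -1.000280 + 0.21·1.999798 = -0.580322
t=0.420000, y=-0.580322: f=1.294428 → y ← -0.580322 + 0.21·1.294428 = -0.308493
t=0.630000, y=-0.308493: f=0.957886 → y ← -0.308493 + 0.21·0.957886 = -0.107336
t=0.840000, y=-0.107336: f=0.838363 → y ← -0.107336 + 0.21·0.838363 = 0.068720
y(1.05) ≈ 0.0687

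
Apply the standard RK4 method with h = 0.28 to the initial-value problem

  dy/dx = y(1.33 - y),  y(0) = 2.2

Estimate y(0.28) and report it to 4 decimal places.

RK4: k1 = f(x_n, y_n); k2 = f(x_n + h/2, y_n + (h/2)·k1); k3 = f(x_n + h/2, y_n + (h/2)·k2); k4 = f(x_n + h, y_n + h·k3); y_{n+1} = y_n + (h/6)·(k1 + 2k2 + 2k3 + k4).
x=0.000000, y=2.200000:
  k1 = f(0.000000, 2.200000) = -1.914000
  k2 = f(0.140000, 1.932040) = -1.163165
  k3 = f(0.140000, 2.037157) = -1.440589
  k4 = f(0.280000, 1.796635) = -0.838373
  y ← 2.200000 + (0.28/6)·(k1 + 2k2 + 2k3 + k4) = 1.828539
y(0.28) ≈ 1.8285

1.8285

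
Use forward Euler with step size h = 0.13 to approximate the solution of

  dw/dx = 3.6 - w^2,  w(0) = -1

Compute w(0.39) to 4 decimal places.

0.2088

Euler: w_{n+1} = w_n + h·f(x_n, w_n).
x=0.000000, w=-1.000000: f=2.600000 → w ← -1.000000 + 0.13·2.600000 = -0.662000
x=0.130000, w=-0.662000: f=3.161756 → w ← -0.662000 + 0.13·3.161756 = -0.250972
x=0.260000, w=-0.250972: f=3.537013 → w ← -0.250972 + 0.13·3.537013 = 0.208840
w(0.39) ≈ 0.2088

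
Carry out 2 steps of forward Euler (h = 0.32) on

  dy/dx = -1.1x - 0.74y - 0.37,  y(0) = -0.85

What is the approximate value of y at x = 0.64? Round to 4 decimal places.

Euler: y_{n+1} = y_n + h·f(x_n, y_n).
x=0.000000, y=-0.850000: f=0.259000 → y ← -0.850000 + 0.32·0.259000 = -0.767120
x=0.320000, y=-0.767120: f=-0.154331 → y ← -0.767120 + 0.32·(-0.154331) = -0.816506
y(0.64) ≈ -0.8165

-0.8165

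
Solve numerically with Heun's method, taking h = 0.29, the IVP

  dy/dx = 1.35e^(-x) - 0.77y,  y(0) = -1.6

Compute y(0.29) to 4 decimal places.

-0.9841

Heun: k1 = f(x_n, y_n); k2 = f(x_n + h, y_n + h·k1); y_{n+1} = y_n + (h/2)·(k1 + k2).
x=0.000000, y=-1.600000:
  k1 = f(0.000000, -1.600000) = 2.582000
  k2 = f(0.290000, -0.851220) = 1.665595
  y ← -1.600000 + (0.29/2)·(2.582000 + 1.665595) = -0.984099
y(0.29) ≈ -0.9841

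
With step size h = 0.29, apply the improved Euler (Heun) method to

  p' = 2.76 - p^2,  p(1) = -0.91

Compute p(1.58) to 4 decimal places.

0.5026

Heun: k1 = f(x_n, p_n); k2 = f(x_n + h, p_n + h·k1); p_{n+1} = p_n + (h/2)·(k1 + k2).
x=1.000000, p=-0.910000:
  k1 = f(1.000000, -0.910000) = 1.931900
  k2 = f(1.290000, -0.349749) = 2.637676
  p ← -0.910000 + (0.29/2)·(1.931900 + 2.637676) = -0.247412
x=1.290000, p=-0.247412:
  k1 = f(1.290000, -0.247412) = 2.698788
  k2 = f(1.580000, 0.535237) = 2.473522
  p ← -0.247412 + (0.29/2)·(2.698788 + 2.473522) = 0.502573
p(1.58) ≈ 0.5026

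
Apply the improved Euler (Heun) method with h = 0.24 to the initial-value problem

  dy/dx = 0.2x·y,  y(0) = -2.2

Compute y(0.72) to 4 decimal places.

Heun: k1 = f(x_n, y_n); k2 = f(x_n + h, y_n + h·k1); y_{n+1} = y_n + (h/2)·(k1 + k2).
x=0.000000, y=-2.200000:
  k1 = f(0.000000, -2.200000) = 0.000000
  k2 = f(0.240000, -2.200000) = -0.105600
  y ← -2.200000 + (0.24/2)·(0.000000 + (-0.105600)) = -2.212672
x=0.240000, y=-2.212672:
  k1 = f(0.240000, -2.212672) = -0.106208
  k2 = f(0.480000, -2.238162) = -0.214864
  y ← -2.212672 + (0.24/2)·(-0.106208 + (-0.214864)) = -2.251201
x=0.480000, y=-2.251201:
  k1 = f(0.480000, -2.251201) = -0.216115
  k2 = f(0.720000, -2.303068) = -0.331642
  y ← -2.251201 + (0.24/2)·(-0.216115 + (-0.331642)) = -2.316931
y(0.72) ≈ -2.3169

-2.3169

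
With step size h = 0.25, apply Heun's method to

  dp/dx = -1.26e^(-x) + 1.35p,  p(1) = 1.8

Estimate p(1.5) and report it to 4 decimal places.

Heun: k1 = f(x_n, p_n); k2 = f(x_n + h, p_n + h·k1); p_{n+1} = p_n + (h/2)·(k1 + k2).
x=1.000000, p=1.800000:
  k1 = f(1.000000, 1.800000) = 1.966472
  k2 = f(1.250000, 2.291618) = 2.732688
  p ← 1.800000 + (0.25/2)·(1.966472 + 2.732688) = 2.387395
x=1.250000, p=2.387395:
  k1 = f(1.250000, 2.387395) = 2.861987
  k2 = f(1.500000, 3.102892) = 3.907760
  p ← 2.387395 + (0.25/2)·(2.861987 + 3.907760) = 3.233613
p(1.5) ≈ 3.2336

3.2336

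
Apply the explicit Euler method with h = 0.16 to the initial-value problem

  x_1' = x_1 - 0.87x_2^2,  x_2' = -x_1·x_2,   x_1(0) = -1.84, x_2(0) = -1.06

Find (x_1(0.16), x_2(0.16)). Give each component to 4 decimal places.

-2.2908, -1.3721

Euler on (x_1,x_2): x_1_{n+1} = x_1_n + h·x_1', x_2_{n+1} = x_2_n + h·x_2'.
0.000000: (-1.840000, -1.060000); f=(-2.817532, -1.950400) → (-2.290805, -1.372064)
(x_1(0.16), x_2(0.16)) ≈ (-2.2908, -1.3721)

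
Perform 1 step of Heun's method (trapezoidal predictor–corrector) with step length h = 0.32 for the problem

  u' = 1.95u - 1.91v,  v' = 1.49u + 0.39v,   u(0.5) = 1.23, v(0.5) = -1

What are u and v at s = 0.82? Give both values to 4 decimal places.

2.8978, -0.1808

Heun on (u,v): k1 = f(s_n, state_n); k2 = f(s_n + h, state_n + h·k1); state_{n+1} = state_n + (h/2)·(k1 + k2).
0.500000: (1.230000, -1.000000)
  k1 = (4.308500, 1.442700)
  predictor → (2.608720, -0.538336)
  k2 = (6.115226, 3.677042)
  → (2.897796, -0.180841)
(u(0.82), v(0.82)) ≈ (2.8978, -0.1808)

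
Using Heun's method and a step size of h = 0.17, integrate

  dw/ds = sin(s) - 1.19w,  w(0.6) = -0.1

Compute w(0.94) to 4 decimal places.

Heun: k1 = f(s_n, w_n); k2 = f(s_n + h, w_n + h·k1); w_{n+1} = w_n + (h/2)·(k1 + k2).
s=0.600000, w=-0.100000:
  k1 = f(0.600000, -0.100000) = 0.683642
  k2 = f(0.770000, 0.016219) = 0.676834
  w ← -0.100000 + (0.17/2)·(0.683642 + 0.676834) = 0.015641
s=0.770000, w=0.015641:
  k1 = f(0.770000, 0.015641) = 0.677523
  k2 = f(0.940000, 0.130819) = 0.651883
  w ← 0.015641 + (0.17/2)·(0.677523 + 0.651883) = 0.128640
w(0.94) ≈ 0.1286

0.1286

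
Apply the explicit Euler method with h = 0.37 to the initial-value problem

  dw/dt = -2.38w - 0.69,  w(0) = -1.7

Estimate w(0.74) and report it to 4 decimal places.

-0.3100

Euler: w_{n+1} = w_n + h·f(t_n, w_n).
t=0.000000, w=-1.700000: f=3.356000 → w ← -1.700000 + 0.37·3.356000 = -0.458280
t=0.370000, w=-0.458280: f=0.400706 → w ← -0.458280 + 0.37·0.400706 = -0.310019
w(0.74) ≈ -0.3100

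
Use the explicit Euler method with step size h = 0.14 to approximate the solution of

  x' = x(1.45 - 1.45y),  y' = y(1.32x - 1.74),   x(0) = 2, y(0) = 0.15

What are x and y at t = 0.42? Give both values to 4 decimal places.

Euler on (x,y): x_{n+1} = x_n + h·x', y_{n+1} = y_n + h·y'.
0.000000: (2.000000, 0.150000); f=(2.465000, 0.135000) → (2.345100, 0.168900)
0.140000: (2.345100, 0.168900); f=(2.826068, 0.228949) → (2.740750, 0.200953)
0.280000: (2.740750, 0.200953); f=(3.175483, 0.377347) → (3.185317, 0.253782)
(x(0.42), y(0.42)) ≈ (3.1853, 0.2538)

3.1853, 0.2538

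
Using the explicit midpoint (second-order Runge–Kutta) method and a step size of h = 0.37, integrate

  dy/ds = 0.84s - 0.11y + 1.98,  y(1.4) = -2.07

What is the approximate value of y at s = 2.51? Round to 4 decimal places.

Midpoint: k1 = f(s_n, y_n); k2 = f(s_n + h/2, y_n + (h/2)·k1); y_{n+1} = y_n + h·k2.
s=1.400000, y=-2.070000:
  k1 = f(1.400000, -2.070000) = 3.383700
  k2 = f(1.585000, -1.444015) = 3.470242
  y ← -2.070000 + 0.37·3.470242 = -0.786011
s=1.770000, y=-0.786011:
  k1 = f(1.770000, -0.786011) = 3.553261
  k2 = f(1.955000, -0.128657) = 3.636352
  y ← -0.786011 + 0.37·3.636352 = 0.559440
s=2.140000, y=0.559440:
  k1 = f(2.140000, 0.559440) = 3.716062
  k2 = f(2.325000, 1.246911) = 3.795840
  y ← 0.559440 + 0.37·3.795840 = 1.963900
y(2.51) ≈ 1.9639

1.9639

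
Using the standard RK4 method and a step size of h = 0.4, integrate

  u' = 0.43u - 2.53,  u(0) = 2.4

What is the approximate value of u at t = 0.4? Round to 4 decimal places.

1.7462

RK4: k1 = f(t_n, u_n); k2 = f(t_n + h/2, u_n + (h/2)·k1); k3 = f(t_n + h/2, u_n + (h/2)·k2); k4 = f(t_n + h, u_n + h·k3); u_{n+1} = u_n + (h/6)·(k1 + 2k2 + 2k3 + k4).
t=0.000000, u=2.400000:
  k1 = f(0.000000, 2.400000) = -1.498000
  k2 = f(0.200000, 2.100400) = -1.626828
  k3 = f(0.200000, 2.074634) = -1.637907
  k4 = f(0.400000, 1.744837) = -1.779720
  u ← 2.400000 + (0.4/6)·(k1 + 2k2 + 2k3 + k4) = 1.746187
u(0.4) ≈ 1.7462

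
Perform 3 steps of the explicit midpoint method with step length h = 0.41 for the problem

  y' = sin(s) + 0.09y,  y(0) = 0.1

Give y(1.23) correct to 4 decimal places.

Midpoint: k1 = f(s_n, y_n); k2 = f(s_n + h/2, y_n + (h/2)·k1); y_{n+1} = y_n + h·k2.
s=0.000000, y=0.100000:
  k1 = f(0.000000, 0.100000) = 0.009000
  k2 = f(0.205000, 0.101845) = 0.212733
  y ← 0.100000 + 0.41·0.212733 = 0.187221
s=0.410000, y=0.187221:
  k1 = f(0.410000, 0.187221) = 0.415459
  k2 = f(0.615000, 0.272390) = 0.601474
  y ← 0.187221 + 0.41·0.601474 = 0.433825
s=0.820000, y=0.433825:
  k1 = f(0.820000, 0.433825) = 0.770190
  k2 = f(1.025000, 0.591714) = 0.907968
  y ← 0.433825 + 0.41·0.907968 = 0.806092
y(1.23) ≈ 0.8061

0.8061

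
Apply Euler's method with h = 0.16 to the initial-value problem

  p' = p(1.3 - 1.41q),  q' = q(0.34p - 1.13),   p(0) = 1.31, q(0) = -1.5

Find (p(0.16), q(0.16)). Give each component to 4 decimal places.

Euler on (p,q): p_{n+1} = p_n + h·p', q_{n+1} = q_n + h·q'.
0.000000: (1.310000, -1.500000); f=(4.473650, 1.026900) → (2.025784, -1.335696)
(p(0.16), q(0.16)) ≈ (2.0258, -1.3357)

2.0258, -1.3357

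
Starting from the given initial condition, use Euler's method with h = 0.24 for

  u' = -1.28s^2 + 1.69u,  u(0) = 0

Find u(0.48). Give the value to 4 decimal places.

-0.0177

Euler: u_{n+1} = u_n + h·f(s_n, u_n).
s=0.000000, u=0.000000: f=0.000000 → u ← 0.000000 + 0.24·0.000000 = 0.000000
s=0.240000, u=0.000000: f=-0.073728 → u ← 0.000000 + 0.24·(-0.073728) = -0.017695
u(0.48) ≈ -0.0177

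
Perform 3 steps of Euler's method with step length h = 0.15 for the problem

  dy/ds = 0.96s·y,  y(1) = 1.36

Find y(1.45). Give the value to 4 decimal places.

2.1530

Euler: y_{n+1} = y_n + h·f(s_n, y_n).
s=1.000000, y=1.360000: f=1.305600 → y ← 1.360000 + 0.15·1.305600 = 1.555840
s=1.150000, y=1.555840: f=1.717647 → y ← 1.555840 + 0.15·1.717647 = 1.813487
s=1.300000, y=1.813487: f=2.263232 → y ← 1.813487 + 0.15·2.263232 = 2.152972
y(1.45) ≈ 2.1530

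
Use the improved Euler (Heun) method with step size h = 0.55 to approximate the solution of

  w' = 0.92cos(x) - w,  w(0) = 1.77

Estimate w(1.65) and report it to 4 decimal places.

0.6628

Heun: k1 = f(x_n, w_n); k2 = f(x_n + h, w_n + h·k1); w_{n+1} = w_n + (h/2)·(k1 + k2).
x=0.000000, w=1.770000:
  k1 = f(0.000000, 1.770000) = -0.850000
  k2 = f(0.550000, 1.302500) = -0.518177
  w ← 1.770000 + (0.55/2)·(-0.850000 + (-0.518177)) = 1.393751
x=0.550000, w=1.393751:
  k1 = f(0.550000, 1.393751) = -0.609429
  k2 = f(1.100000, 1.058565) = -0.641257
  w ← 1.393751 + (0.55/2)·(-0.609429 + (-0.641257)) = 1.049813
x=1.100000, w=1.049813:
  k1 = f(1.100000, 1.049813) = -0.632504
  k2 = f(1.650000, 0.701935) = -0.774727
  w ← 1.049813 + (0.55/2)·(-0.632504 + (-0.774727)) = 0.662824
w(1.65) ≈ 0.6628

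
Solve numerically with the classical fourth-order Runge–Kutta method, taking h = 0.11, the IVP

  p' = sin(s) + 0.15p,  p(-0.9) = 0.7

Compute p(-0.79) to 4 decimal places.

0.6287

RK4: k1 = f(s_n, p_n); k2 = f(s_n + h/2, p_n + (h/2)·k1); k3 = f(s_n + h/2, p_n + (h/2)·k2); k4 = f(s_n + h, p_n + h·k3); p_{n+1} = p_n + (h/6)·(k1 + 2k2 + 2k3 + k4).
s=-0.900000, p=0.700000:
  k1 = f(-0.900000, 0.700000) = -0.678327
  k2 = f(-0.845000, 0.662692) = -0.648567
  k3 = f(-0.845000, 0.664329) = -0.648322
  k4 = f(-0.790000, 0.628685) = -0.616051
  p ← 0.700000 + (0.11/6)·(k1 + 2k2 + 2k3 + k4) = 0.628717
p(-0.79) ≈ 0.6287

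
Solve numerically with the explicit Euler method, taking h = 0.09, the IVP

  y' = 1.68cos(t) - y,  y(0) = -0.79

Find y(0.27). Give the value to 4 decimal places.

-0.1843

Euler: y_{n+1} = y_n + h·f(t_n, y_n).
t=0.000000, y=-0.790000: f=2.470000 → y ← -0.790000 + 0.09·2.470000 = -0.567700
t=0.090000, y=-0.567700: f=2.240901 → y ← -0.567700 + 0.09·2.240901 = -0.366019
t=0.180000, y=-0.366019: f=2.018876 → y ← -0.366019 + 0.09·2.018876 = -0.184320
y(0.27) ≈ -0.1843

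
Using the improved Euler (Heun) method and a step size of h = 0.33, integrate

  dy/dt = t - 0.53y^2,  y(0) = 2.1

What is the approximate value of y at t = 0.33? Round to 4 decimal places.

1.6144

Heun: k1 = f(t_n, y_n); k2 = f(t_n + h, y_n + h·k1); y_{n+1} = y_n + (h/2)·(k1 + k2).
t=0.000000, y=2.100000:
  k1 = f(0.000000, 2.100000) = -2.337300
  k2 = f(0.330000, 1.328691) = -0.605672
  y ← 2.100000 + (0.33/2)·(-2.337300 + (-0.605672)) = 1.614410
y(0.33) ≈ 1.6144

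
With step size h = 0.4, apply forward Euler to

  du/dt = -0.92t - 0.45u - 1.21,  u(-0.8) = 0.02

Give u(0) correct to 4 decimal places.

Euler: u_{n+1} = u_n + h·f(t_n, u_n).
t=-0.800000, u=0.020000: f=-0.483000 → u ← 0.020000 + 0.4·(-0.483000) = -0.173200
t=-0.400000, u=-0.173200: f=-0.764060 → u ← -0.173200 + 0.4·(-0.764060) = -0.478824
u(0) ≈ -0.4788

-0.4788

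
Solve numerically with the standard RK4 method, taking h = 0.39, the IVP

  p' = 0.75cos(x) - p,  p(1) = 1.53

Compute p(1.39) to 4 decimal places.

RK4: k1 = f(x_n, p_n); k2 = f(x_n + h/2, p_n + (h/2)·k1); k3 = f(x_n + h/2, p_n + (h/2)·k2); k4 = f(x_n + h, p_n + h·k3); p_{n+1} = p_n + (h/6)·(k1 + 2k2 + 2k3 + k4).
x=1.000000, p=1.530000:
  k1 = f(1.000000, 1.530000) = -1.124773
  k2 = f(1.195000, 1.310669) = -1.035409
  k3 = f(1.195000, 1.328095) = -1.052835
  k4 = f(1.390000, 1.119394) = -0.984535
  p ← 1.530000 + (0.39/6)·(k1 + 2k2 + 2k3 + k4) = 1.121423
p(1.39) ≈ 1.1214

1.1214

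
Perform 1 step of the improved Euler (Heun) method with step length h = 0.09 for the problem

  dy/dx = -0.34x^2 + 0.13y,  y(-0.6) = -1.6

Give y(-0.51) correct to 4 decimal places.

Heun: k1 = f(x_n, y_n); k2 = f(x_n + h, y_n + h·k1); y_{n+1} = y_n + (h/2)·(k1 + k2).
x=-0.600000, y=-1.600000:
  k1 = f(-0.600000, -1.600000) = -0.330400
  k2 = f(-0.510000, -1.629736) = -0.300300
  y ← -1.600000 + (0.09/2)·(-0.330400 + (-0.300300)) = -1.628381
y(-0.51) ≈ -1.6284

-1.6284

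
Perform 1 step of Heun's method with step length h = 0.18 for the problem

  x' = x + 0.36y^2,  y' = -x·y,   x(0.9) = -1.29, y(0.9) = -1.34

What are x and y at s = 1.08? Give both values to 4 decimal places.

Heun on (x,y): k1 = f(s_n, state_n); k2 = f(s_n + h, state_n + h·k1); state_{n+1} = state_n + (h/2)·(k1 + k2).
0.900000: (-1.290000, -1.340000)
  k1 = (-0.643584, -1.728600)
  predictor → (-1.405845, -1.651148)
  k2 = (-0.424381, -2.321258)
  → (-1.386117, -1.704487)
(x(1.08), y(1.08)) ≈ (-1.3861, -1.7045)

-1.3861, -1.7045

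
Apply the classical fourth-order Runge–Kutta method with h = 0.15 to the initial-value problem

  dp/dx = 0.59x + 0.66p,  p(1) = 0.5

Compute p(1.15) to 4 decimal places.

RK4: k1 = f(x_n, p_n); k2 = f(x_n + h/2, p_n + (h/2)·k1); k3 = f(x_n + h/2, p_n + (h/2)·k2); k4 = f(x_n + h, p_n + h·k3); p_{n+1} = p_n + (h/6)·(k1 + 2k2 + 2k3 + k4).
x=1.000000, p=0.500000:
  k1 = f(1.000000, 0.500000) = 0.920000
  k2 = f(1.075000, 0.569000) = 1.009790
  k3 = f(1.075000, 0.575734) = 1.014235
  k4 = f(1.150000, 0.652135) = 1.108909
  p ← 0.500000 + (0.15/6)·(k1 + 2k2 + 2k3 + k4) = 0.651924
p(1.15) ≈ 0.6519

0.6519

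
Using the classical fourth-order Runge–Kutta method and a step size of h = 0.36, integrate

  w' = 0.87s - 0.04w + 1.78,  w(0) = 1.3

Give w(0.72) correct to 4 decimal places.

RK4: k1 = f(s_n, w_n); k2 = f(s_n + h/2, w_n + (h/2)·k1); k3 = f(s_n + h/2, w_n + (h/2)·k2); k4 = f(s_n + h, w_n + h·k3); w_{n+1} = w_n + (h/6)·(k1 + 2k2 + 2k3 + k4).
s=0.000000, w=1.300000:
  k1 = f(0.000000, 1.300000) = 1.728000
  k2 = f(0.180000, 1.611040) = 1.872158
  k3 = f(0.180000, 1.636989) = 1.871120
  k4 = f(0.360000, 1.973603) = 2.014256
  w ← 1.300000 + (0.36/6)·(k1 + 2k2 + 2k3 + k4) = 1.973729
s=0.360000, w=1.973729:
  k1 = f(0.360000, 1.973729) = 2.014251
  k2 = f(0.540000, 2.336294) = 2.156348
  k3 = f(0.540000, 2.361871) = 2.155325
  k4 = f(0.720000, 2.749646) = 2.296414
  w ← 1.973729 + (0.36/6)·(k1 + 2k2 + 2k3 + k4) = 2.749770
w(0.72) ≈ 2.7498

2.7498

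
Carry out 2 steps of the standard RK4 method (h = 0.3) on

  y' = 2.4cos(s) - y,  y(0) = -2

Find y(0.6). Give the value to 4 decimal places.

RK4: k1 = f(s_n, y_n); k2 = f(s_n + h/2, y_n + (h/2)·k1); k3 = f(s_n + h/2, y_n + (h/2)·k2); k4 = f(s_n + h, y_n + h·k3); y_{n+1} = y_n + (h/6)·(k1 + 2k2 + 2k3 + k4).
s=0.000000, y=-2.000000:
  k1 = f(0.000000, -2.000000) = 4.400000
  k2 = f(0.150000, -1.340000) = 3.713051
  k3 = f(0.150000, -1.443042) = 3.816093
  k4 = f(0.300000, -0.855172) = 3.147980
  y ← -2.000000 + (0.3/6)·(k1 + 2k2 + 2k3 + k4) = -0.869687
s=0.300000, y=-0.869687:
  k1 = f(0.300000, -0.869687) = 3.162494
  k2 = f(0.450000, -0.395313) = 2.556386
  k3 = f(0.450000, -0.486229) = 2.647302
  k4 = f(0.600000, -0.075496) = 2.056302
  y ← -0.869687 + (0.3/6)·(k1 + 2k2 + 2k3 + k4) = -0.088378
y(0.6) ≈ -0.0884

-0.0884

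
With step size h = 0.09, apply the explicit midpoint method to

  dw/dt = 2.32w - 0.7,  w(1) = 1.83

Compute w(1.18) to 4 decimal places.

2.6161

Midpoint: k1 = f(t_n, w_n); k2 = f(t_n + h/2, w_n + (h/2)·k1); w_{n+1} = w_n + h·k2.
t=1.000000, w=1.830000:
  k1 = f(1.000000, 1.830000) = 3.545600
  k2 = f(1.045000, 1.989552) = 3.915761
  w ← 1.830000 + 0.09·3.915761 = 2.182418
t=1.090000, w=2.182418:
  k1 = f(1.090000, 2.182418) = 4.363211
  k2 = f(1.135000, 2.378763) = 4.818730
  w ← 2.182418 + 0.09·4.818730 = 2.616104
w(1.18) ≈ 2.6161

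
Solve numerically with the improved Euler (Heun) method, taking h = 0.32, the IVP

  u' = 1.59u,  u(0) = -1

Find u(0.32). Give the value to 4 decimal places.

-1.6382

Heun: k1 = f(x_n, u_n); k2 = f(x_n + h, u_n + h·k1); u_{n+1} = u_n + (h/2)·(k1 + k2).
x=0.000000, u=-1.000000:
  k1 = f(0.000000, -1.000000) = -1.590000
  k2 = f(0.320000, -1.508800) = -2.398992
  u ← -1.000000 + (0.32/2)·(-1.590000 + (-2.398992)) = -1.638239
u(0.32) ≈ -1.6382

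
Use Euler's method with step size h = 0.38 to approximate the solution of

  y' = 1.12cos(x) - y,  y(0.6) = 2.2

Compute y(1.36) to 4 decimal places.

1.3005

Euler: y_{n+1} = y_n + h·f(x_n, y_n).
x=0.600000, y=2.200000: f=-1.275624 → y ← 2.200000 + 0.38·(-1.275624) = 1.715263
x=0.980000, y=1.715263: f=-1.091398 → y ← 1.715263 + 0.38·(-1.091398) = 1.300532
y(1.36) ≈ 1.3005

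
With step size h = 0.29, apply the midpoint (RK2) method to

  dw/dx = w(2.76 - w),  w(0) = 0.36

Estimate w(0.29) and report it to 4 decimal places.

Midpoint: k1 = f(x_n, w_n); k2 = f(x_n + h/2, w_n + (h/2)·k1); w_{n+1} = w_n + h·k2.
x=0.000000, w=0.360000:
  k1 = f(0.000000, 0.360000) = 0.864000
  k2 = f(0.145000, 0.485280) = 1.103876
  w ← 0.360000 + 0.29·1.103876 = 0.680124
w(0.29) ≈ 0.6801

0.6801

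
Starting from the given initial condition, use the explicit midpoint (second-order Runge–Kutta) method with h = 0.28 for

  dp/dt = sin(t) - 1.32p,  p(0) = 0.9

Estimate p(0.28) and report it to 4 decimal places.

Midpoint: k1 = f(t_n, p_n); k2 = f(t_n + h/2, p_n + (h/2)·k1); p_{n+1} = p_n + h·k2.
t=0.000000, p=0.900000:
  k1 = f(0.000000, 0.900000) = -1.188000
  k2 = f(0.140000, 0.733680) = -0.828914
  p ← 0.900000 + 0.28·(-0.828914) = 0.667904
p(0.28) ≈ 0.6679

0.6679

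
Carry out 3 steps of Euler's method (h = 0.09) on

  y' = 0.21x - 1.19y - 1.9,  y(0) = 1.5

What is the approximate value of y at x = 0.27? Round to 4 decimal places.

0.6127

Euler: y_{n+1} = y_n + h·f(x_n, y_n).
x=0.000000, y=1.500000: f=-3.685000 → y ← 1.500000 + 0.09·(-3.685000) = 1.168350
x=0.090000, y=1.168350: f=-3.271437 → y ← 1.168350 + 0.09·(-3.271437) = 0.873921
x=0.180000, y=0.873921: f=-2.902166 → y ← 0.873921 + 0.09·(-2.902166) = 0.612726
y(0.27) ≈ 0.6127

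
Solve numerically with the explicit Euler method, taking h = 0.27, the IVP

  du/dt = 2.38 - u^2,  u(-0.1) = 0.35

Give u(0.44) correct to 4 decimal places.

Euler: u_{n+1} = u_n + h·f(t_n, u_n).
t=-0.100000, u=0.350000: f=2.257500 → u ← 0.350000 + 0.27·2.257500 = 0.959525
t=0.170000, u=0.959525: f=1.459312 → u ← 0.959525 + 0.27·1.459312 = 1.353539
u(0.44) ≈ 1.3535

1.3535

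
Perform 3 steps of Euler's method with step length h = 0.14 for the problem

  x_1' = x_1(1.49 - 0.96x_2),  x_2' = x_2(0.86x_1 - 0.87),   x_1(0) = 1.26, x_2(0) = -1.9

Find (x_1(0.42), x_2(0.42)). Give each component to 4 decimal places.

4.0662, -2.5945

Euler on (x_1,x_2): x_1_{n+1} = x_1_n + h·x_1', x_2_{n+1} = x_2_n + h·x_2'.
0.000000: (1.260000, -1.900000); f=(4.175640, -0.405840) → (1.844590, -1.956818)
0.140000: (1.844590, -1.956818); f=(6.213583, -1.401761) → (2.714491, -2.153064)
0.280000: (2.714491, -2.153064); f=(9.655286, -3.153081) → (4.066231, -2.594495)
(x_1(0.42), x_2(0.42)) ≈ (4.0662, -2.5945)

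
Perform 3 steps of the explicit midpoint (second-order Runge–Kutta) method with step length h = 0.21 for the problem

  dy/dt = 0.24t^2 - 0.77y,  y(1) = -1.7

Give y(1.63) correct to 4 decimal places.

Midpoint: k1 = f(t_n, y_n); k2 = f(t_n + h/2, y_n + (h/2)·k1); y_{n+1} = y_n + h·k2.
t=1.000000, y=-1.700000:
  k1 = f(1.000000, -1.700000) = 1.549000
  k2 = f(1.105000, -1.537355) = 1.476809
  y ← -1.700000 + 0.21·1.476809 = -1.389870
t=1.210000, y=-1.389870:
  k1 = f(1.210000, -1.389870) = 1.421584
  k2 = f(1.315000, -1.240604) = 1.370279
  y ← -1.389870 + 0.21·1.370279 = -1.102111
t=1.420000, y=-1.102111:
  k1 = f(1.420000, -1.102111) = 1.332562
  k2 = f(1.525000, -0.962192) = 1.299038
  y ← -1.102111 + 0.21·1.299038 = -0.829313
y(1.63) ≈ -0.8293

-0.8293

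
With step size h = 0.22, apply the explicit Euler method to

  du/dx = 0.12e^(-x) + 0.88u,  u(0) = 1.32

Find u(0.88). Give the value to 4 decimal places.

2.7882

Euler: u_{n+1} = u_n + h·f(x_n, u_n).
x=0.000000, u=1.320000: f=1.281600 → u ← 1.320000 + 0.22·1.281600 = 1.601952
x=0.220000, u=1.601952: f=1.506020 → u ← 1.601952 + 0.22·1.506020 = 1.933276
x=0.440000, u=1.933276: f=1.778568 → u ← 1.933276 + 0.22·1.778568 = 2.324561
x=0.660000, u=2.324561: f=2.107636 → u ← 2.324561 + 0.22·2.107636 = 2.788241
u(0.88) ≈ 2.7882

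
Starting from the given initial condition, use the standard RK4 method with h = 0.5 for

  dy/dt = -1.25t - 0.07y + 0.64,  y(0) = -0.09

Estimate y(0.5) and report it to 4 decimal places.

0.0731

RK4: k1 = f(t_n, y_n); k2 = f(t_n + h/2, y_n + (h/2)·k1); k3 = f(t_n + h/2, y_n + (h/2)·k2); k4 = f(t_n + h, y_n + h·k3); y_{n+1} = y_n + (h/6)·(k1 + 2k2 + 2k3 + k4).
t=0.000000, y=-0.090000:
  k1 = f(0.000000, -0.090000) = 0.646300
  k2 = f(0.250000, 0.071575) = 0.322490
  k3 = f(0.250000, -0.009378) = 0.328156
  k4 = f(0.500000, 0.074078) = 0.009815
  y ← -0.090000 + (0.5/6)·(k1 + 2k2 + 2k3 + k4) = 0.073117
y(0.5) ≈ 0.0731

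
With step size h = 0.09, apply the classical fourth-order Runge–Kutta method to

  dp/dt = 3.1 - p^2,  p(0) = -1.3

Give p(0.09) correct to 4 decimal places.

RK4: k1 = f(t_n, p_n); k2 = f(t_n + h/2, p_n + (h/2)·k1); k3 = f(t_n + h/2, p_n + (h/2)·k2); k4 = f(t_n + h, p_n + h·k3); p_{n+1} = p_n + (h/6)·(k1 + 2k2 + 2k3 + k4).
t=0.000000, p=-1.300000:
  k1 = f(0.000000, -1.300000) = 1.410000
  k2 = f(0.045000, -1.236550) = 1.570944
  k3 = f(0.045000, -1.229308) = 1.588803
  k4 = f(0.090000, -1.157008) = 1.761333
  p ← -1.300000 + (0.09/6)·(k1 + 2k2 + 2k3 + k4) = -1.157638
p(0.09) ≈ -1.1576

-1.1576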